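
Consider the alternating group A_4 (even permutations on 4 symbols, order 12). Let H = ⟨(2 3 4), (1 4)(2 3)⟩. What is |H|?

12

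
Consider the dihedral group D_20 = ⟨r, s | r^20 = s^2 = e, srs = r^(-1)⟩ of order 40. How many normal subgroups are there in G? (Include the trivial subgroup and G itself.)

G has 48 subgroups. Checking conjugation-invariance by order — order 1: 1/1 normal; order 2: 1/21 normal; order 4: 1/11 normal; order 5: 1/1 normal; order 8: 0/5 normal; order 10: 1/5 normal; order 20: 3/3 normal; order 40: 1/1 normal.
Total normal subgroups: 9.

9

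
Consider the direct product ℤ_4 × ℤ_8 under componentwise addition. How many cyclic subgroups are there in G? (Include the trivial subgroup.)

Each element a generates a cyclic subgroup ⟨a⟩; distinct elements may generate the same one (a cyclic group of order d has φ(d) generators).
Cyclic subgroups by order — order 1: 1; order 2: 3; order 4: 6; order 8: 4.
Total: 14.

14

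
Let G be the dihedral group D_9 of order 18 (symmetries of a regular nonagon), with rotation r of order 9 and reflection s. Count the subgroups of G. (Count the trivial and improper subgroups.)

|G| = 18, so by Lagrange every subgroup order divides 18. Divisors: 1, 2, 3, 6, 9, 18.
Subgroups by order — order 1: 1; order 2: 9; order 3: 1; order 6: 3; order 9: 1; order 18: 1.
Total: 1 + 9 + 1 + 3 + 1 + 1 = 16.

16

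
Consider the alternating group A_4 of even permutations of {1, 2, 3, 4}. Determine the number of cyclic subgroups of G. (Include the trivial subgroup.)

A cyclic subgroup of order d is generated by each of its φ(d) elements of order d, so the cyclic subgroups of order d number (#elements of order d)/φ(d).
Cyclic subgroups by order — order 1: 1; order 2: 3; order 3: 4.
Total: 8.

8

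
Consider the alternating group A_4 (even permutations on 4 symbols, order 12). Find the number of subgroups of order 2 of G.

3

|G| = 12 and 2 | 12, so subgroups of order 2 are possible by Lagrange.
The subgroups of order 2 are: {e, (1 2)(3 4)}; {e, (1 3)(2 4)}; {e, (1 4)(2 3)}.
So G has 3 subgroups of order 2.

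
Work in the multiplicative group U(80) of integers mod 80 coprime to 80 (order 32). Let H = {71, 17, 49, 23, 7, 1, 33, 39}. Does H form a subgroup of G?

|H| = 8 divides |G| = 32, consistent with Lagrange.
H contains the identity, every element's inverse is in H, and H is closed under ·: it is a subgroup.

Yes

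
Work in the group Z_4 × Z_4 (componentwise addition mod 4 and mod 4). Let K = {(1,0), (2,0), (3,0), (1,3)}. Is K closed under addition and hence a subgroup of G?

No

The identity (0,0) ∉ K, so K is not a subgroup.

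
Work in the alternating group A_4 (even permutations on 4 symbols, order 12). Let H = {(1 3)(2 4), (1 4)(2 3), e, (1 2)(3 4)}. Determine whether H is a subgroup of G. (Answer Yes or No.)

|H| = 4 divides |G| = 12, consistent with Lagrange.
H contains the identity, every element's inverse is in H, and H is closed under ∘: it is a subgroup.

Yes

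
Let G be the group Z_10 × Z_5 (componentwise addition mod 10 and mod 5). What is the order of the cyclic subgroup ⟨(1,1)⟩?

The order of (1,1) in Z_10 × Z_5 is lcm(ord(1) in Z_10, ord(1) in Z_5).
ord(1) = 10 and ord(1) = 5, so |⟨(1,1)⟩| = lcm(10, 5) = 10.

10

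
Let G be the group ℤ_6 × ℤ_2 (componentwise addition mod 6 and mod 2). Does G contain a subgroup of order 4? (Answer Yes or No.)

4 | 12. A subgroup of order 4 is {(0,0), (0,1), (3,0), (3,1)}.

Yes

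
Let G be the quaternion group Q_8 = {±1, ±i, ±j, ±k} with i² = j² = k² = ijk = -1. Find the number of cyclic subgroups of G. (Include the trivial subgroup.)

5

Group the elements of G by the cyclic subgroup they generate; each cyclic subgroup of order d accounts for φ(d) elements.
Cyclic subgroups by order — order 1: 1; order 2: 1; order 4: 3.
Total: 5.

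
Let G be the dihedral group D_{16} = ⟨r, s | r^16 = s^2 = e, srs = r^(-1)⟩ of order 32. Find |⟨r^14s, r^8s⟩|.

16

|⟨r^14s⟩| = 2 and |⟨r^8s⟩| = 2, so |H| is a multiple of lcm(2, 2) = 2 and divides |G| = 32.
Closing under the operation: H = {e, r^2, r^4, r^6, r^8, r^10, r^12, r^14, s, r^2s, r^4s, r^6s, r^8s, r^10s, r^12s, r^14s}, so |H| = 16.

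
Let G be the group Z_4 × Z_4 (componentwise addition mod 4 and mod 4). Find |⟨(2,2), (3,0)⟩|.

|⟨(2,2)⟩| = 2 and |⟨(3,0)⟩| = 4, so |H| is a multiple of lcm(2, 4) = 4 and divides |G| = 16.
Closing under the operation: H = {(0,0), (0,2), (1,0), (1,2), (2,0), (2,2), (3,0), (3,2)}, so |H| = 8.

8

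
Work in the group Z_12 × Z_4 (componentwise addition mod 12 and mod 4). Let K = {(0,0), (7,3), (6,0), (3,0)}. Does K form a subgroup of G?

No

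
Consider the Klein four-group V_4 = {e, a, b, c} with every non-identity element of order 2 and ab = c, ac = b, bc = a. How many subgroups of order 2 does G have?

|G| = 4 and 2 | 4, so subgroups of order 2 are possible by Lagrange.
The subgroups of order 2 are: {e, a}; {e, b}; {e, c}.
So G has 3 subgroups of order 2.

3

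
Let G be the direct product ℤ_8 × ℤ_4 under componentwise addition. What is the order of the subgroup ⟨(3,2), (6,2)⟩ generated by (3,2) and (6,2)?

|⟨(3,2)⟩| = 8 and |⟨(6,2)⟩| = 4, so |H| is a multiple of lcm(8, 4) = 8 and divides |G| = 32.
Closing under the operation: H = {(0,0), (0,2), (1,0), (1,2), (2,0), (2,2), (3,0), (3,2), (4,0), (4,2), (5,0), (5,2), (6,0), (6,2), (7,0), (7,2)}, so |H| = 16.

16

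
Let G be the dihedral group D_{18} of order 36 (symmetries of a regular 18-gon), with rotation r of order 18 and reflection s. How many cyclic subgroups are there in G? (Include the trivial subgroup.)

24

Each element a generates a cyclic subgroup ⟨a⟩; distinct elements may generate the same one (a cyclic group of order d has φ(d) generators).
Cyclic subgroups by order — order 1: 1; order 2: 19; order 3: 1; order 6: 1; order 9: 1; order 18: 1.
Total: 24.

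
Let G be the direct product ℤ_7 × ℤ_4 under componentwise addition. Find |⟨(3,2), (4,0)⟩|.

14

|⟨(3,2)⟩| = 14 and |⟨(4,0)⟩| = 7, so |H| is a multiple of lcm(14, 7) = 14 and divides |G| = 28.
Closing under the operation: H = {(0,0), (0,2), (1,0), (1,2), (2,0), (2,2), (3,0), (3,2), (4,0), (4,2), (5,0), (5,2), (6,0), (6,2)}, so |H| = 14.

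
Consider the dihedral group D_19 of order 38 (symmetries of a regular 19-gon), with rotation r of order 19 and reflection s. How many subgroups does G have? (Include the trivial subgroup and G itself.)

|G| = 38, so by Lagrange every subgroup order divides 38. Divisors: 1, 2, 19, 38.
Subgroups by order — order 1: 1; order 2: 19; order 19: 1; order 38: 1.
Total: 1 + 19 + 1 + 1 = 22.

22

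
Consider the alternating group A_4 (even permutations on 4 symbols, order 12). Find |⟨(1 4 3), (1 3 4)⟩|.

|⟨(1 4 3)⟩| = 3 and |⟨(1 3 4)⟩| = 3, so |H| is a multiple of lcm(3, 3) = 3 and divides |G| = 12.
Closing under the operation: H = {e, (1 3 4), (1 4 3)}, so |H| = 3.

3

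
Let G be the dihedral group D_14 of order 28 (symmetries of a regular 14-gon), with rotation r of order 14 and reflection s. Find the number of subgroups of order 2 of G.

15

|G| = 28 and 2 | 28, so subgroups of order 2 are possible by Lagrange.
The subgroups of order 2 are: {e, r^10s}; {e, r^11s}; {e, r^12s}; {e, r^13s}; … (15 in all).
So G has 15 subgroups of order 2.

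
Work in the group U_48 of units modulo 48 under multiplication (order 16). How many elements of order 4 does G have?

8

The elements of order 4 are: 5, 11, 13, 19, 29, 35, 37, 43.
That's 8.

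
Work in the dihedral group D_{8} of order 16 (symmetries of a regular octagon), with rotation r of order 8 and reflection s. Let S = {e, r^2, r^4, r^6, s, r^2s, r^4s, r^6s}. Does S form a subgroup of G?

Yes

|S| = 8 divides |G| = 16, consistent with Lagrange.
S contains the identity, every element's inverse is in S, and S is closed under ·: it is a subgroup.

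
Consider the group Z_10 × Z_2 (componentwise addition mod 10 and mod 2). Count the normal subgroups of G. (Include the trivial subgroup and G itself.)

10

G is abelian, so every subgroup is normal.
G has 10 subgroups in total, hence 10 normal subgroups.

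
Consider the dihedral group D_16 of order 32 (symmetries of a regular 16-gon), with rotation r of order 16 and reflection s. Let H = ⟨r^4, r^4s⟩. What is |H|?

8

|⟨r^4⟩| = 4 and |⟨r^4s⟩| = 2, so |H| is a multiple of lcm(4, 2) = 4 and divides |G| = 32.
Closing under the operation: H = {e, r^4, r^8, r^12, s, r^4s, r^8s, r^12s}, so |H| = 8.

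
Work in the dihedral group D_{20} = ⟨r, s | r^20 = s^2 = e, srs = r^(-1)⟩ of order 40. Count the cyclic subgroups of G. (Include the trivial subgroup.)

26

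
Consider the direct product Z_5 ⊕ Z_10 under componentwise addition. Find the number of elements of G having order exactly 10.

An element (a,b) has order lcm(ord(a), ord(b)); count pairs with lcm equal to 10.
Enumerating gives 24 such elements.

24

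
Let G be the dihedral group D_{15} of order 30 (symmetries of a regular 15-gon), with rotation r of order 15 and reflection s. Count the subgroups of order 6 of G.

5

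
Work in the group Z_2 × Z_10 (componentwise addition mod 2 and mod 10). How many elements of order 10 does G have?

12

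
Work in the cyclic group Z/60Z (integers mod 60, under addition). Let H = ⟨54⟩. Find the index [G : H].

|⟨54⟩| = 10 and |G| = 60.
By Lagrange, [G : H] = |G|/|H| = 60/10 = 6.

6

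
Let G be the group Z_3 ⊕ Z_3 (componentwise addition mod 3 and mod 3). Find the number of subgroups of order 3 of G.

4

|G| = 9 and 3 | 9, so subgroups of order 3 are possible by Lagrange.
The subgroups of order 3 are: {(0,0), (0,1), (0,2)}; {(0,0), (1,0), (2,0)}; {(0,0), (1,1), (2,2)}; {(0,0), (1,2), (2,1)}.
So G has 4 subgroups of order 3.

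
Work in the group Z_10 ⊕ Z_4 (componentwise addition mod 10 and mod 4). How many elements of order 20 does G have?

An element (a,b) has order lcm(ord(a), ord(b)); count pairs with lcm equal to 20.
Enumerating gives 16 such elements.

16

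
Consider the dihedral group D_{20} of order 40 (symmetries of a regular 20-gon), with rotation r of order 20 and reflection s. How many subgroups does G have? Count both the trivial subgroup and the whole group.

|G| = 40, so by Lagrange every subgroup order divides 40. Divisors: 1, 2, 4, 5, 8, 10, 20, 40.
Subgroups by order — order 1: 1; order 2: 21; order 4: 11; order 5: 1; order 8: 5; order 10: 5; order 20: 3; order 40: 1.
Total: 1 + 21 + 11 + 1 + 5 + 5 + 3 + 1 = 48.

48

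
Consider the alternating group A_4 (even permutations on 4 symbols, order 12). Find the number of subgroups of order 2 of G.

|G| = 12 and 2 | 12, so subgroups of order 2 are possible by Lagrange.
The subgroups of order 2 are: {e, (1 2)(3 4)}; {e, (1 3)(2 4)}; {e, (1 4)(2 3)}.
So G has 3 subgroups of order 2.

3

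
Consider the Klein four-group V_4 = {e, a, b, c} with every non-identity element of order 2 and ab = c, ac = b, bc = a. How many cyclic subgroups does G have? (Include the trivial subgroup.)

4

A cyclic subgroup of order d is generated by each of its φ(d) elements of order d, so the cyclic subgroups of order d number (#elements of order d)/φ(d).
Cyclic subgroups by order — order 1: 1; order 2: 3.
Total: 4.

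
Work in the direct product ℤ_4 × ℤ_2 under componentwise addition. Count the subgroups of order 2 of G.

3

|G| = 8 and 2 | 8, so subgroups of order 2 are possible by Lagrange.
The subgroups of order 2 are: {(0,0), (0,1)}; {(0,0), (2,0)}; {(0,0), (2,1)}.
So G has 3 subgroups of order 2.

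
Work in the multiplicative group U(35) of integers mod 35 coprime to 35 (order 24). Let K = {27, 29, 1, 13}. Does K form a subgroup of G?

Yes

|K| = 4 divides |G| = 24, consistent with Lagrange.
K contains the identity, every element's inverse is in K, and K is closed under ·: it is a subgroup.
In fact K = ⟨27⟩.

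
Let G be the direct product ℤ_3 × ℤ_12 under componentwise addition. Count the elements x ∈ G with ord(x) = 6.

8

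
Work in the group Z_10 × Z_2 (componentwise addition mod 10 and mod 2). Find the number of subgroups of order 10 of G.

|G| = 20 and 10 | 20, so subgroups of order 10 are possible by Lagrange.
The subgroups of order 10 are: {(0,0), (0,1), (2,0), (2,1), (4,0), (4,1), (6,0), (6,1), (8,0), (8,1)}; {(0,0), (1,0), (2,0), (3,0), (4,0), (5,0), (6,0), (7,0), (8,0), (9,0)}; {(0,0), (1,1), (2,0), (3,1), (4,0), (5,1), (6,0), (7,1), (8,0), (9,1)}.
So G has 3 subgroups of order 10.

3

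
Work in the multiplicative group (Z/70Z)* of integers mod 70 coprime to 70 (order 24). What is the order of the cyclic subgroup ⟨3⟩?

12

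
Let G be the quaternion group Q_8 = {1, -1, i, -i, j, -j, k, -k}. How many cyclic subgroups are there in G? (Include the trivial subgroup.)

5

A cyclic subgroup of order d is generated by each of its φ(d) elements of order d, so the cyclic subgroups of order d number (#elements of order d)/φ(d).
Cyclic subgroups by order — order 1: 1; order 2: 1; order 4: 3.
Total: 5.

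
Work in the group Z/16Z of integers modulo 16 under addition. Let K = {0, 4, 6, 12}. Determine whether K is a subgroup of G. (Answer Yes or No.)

6 ∈ K but its inverse 10 ∉ K, so K is not a subgroup.

No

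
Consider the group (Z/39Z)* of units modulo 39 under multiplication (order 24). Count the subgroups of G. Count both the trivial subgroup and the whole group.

|G| = 24, so by Lagrange every subgroup order divides 24. Divisors: 1, 2, 3, 4, 6, 8, 12, 24.
Subgroups by order — order 1: 1; order 2: 3; order 3: 1; order 4: 3; order 6: 3; order 8: 1; order 12: 3; order 24: 1.
Total: 1 + 3 + 1 + 3 + 3 + 1 + 3 + 1 = 16.

16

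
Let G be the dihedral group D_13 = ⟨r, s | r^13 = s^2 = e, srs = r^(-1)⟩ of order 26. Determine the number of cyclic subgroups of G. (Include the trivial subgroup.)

Each element a generates a cyclic subgroup ⟨a⟩; distinct elements may generate the same one (a cyclic group of order d has φ(d) generators).
Cyclic subgroups by order — order 1: 1; order 2: 13; order 13: 1.
Total: 15.

15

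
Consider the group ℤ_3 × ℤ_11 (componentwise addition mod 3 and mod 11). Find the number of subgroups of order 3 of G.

1

|G| = 33 and 3 | 33, so subgroups of order 3 are possible by Lagrange.
The subgroups of order 3 are: {(0,0), (1,0), (2,0)}.
So G has 1 subgroup of order 3.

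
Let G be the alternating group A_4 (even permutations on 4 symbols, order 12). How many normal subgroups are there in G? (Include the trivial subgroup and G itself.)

G has 10 subgroups. Checking conjugation-invariance by order — order 1: 1/1 normal; order 2: 0/3 normal; order 3: 0/4 normal; order 4: 1/1 normal; order 12: 1/1 normal.
Total normal subgroups: 3.

3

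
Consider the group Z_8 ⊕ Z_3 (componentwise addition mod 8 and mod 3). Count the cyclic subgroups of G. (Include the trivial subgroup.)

Each element a generates a cyclic subgroup ⟨a⟩; distinct elements may generate the same one (a cyclic group of order d has φ(d) generators).
Cyclic subgroups by order — order 1: 1; order 2: 1; order 3: 1; order 4: 1; order 6: 1; order 8: 1; order 12: 1; order 24: 1.
Total: 8.

8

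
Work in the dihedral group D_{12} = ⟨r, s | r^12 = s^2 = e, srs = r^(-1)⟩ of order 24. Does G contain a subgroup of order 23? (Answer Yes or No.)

No

23 does not divide |G| = 24, so by Lagrange no subgroup of order 23 exists.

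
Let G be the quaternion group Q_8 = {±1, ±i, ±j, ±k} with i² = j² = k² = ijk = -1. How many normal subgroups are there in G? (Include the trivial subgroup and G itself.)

G has 6 subgroups. Checking conjugation-invariance by order — order 1: 1/1 normal; order 2: 1/1 normal; order 4: 3/3 normal; order 8: 1/1 normal.
Total normal subgroups: 6.

6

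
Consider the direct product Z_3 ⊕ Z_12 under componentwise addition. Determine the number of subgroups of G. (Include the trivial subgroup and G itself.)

|G| = 36, so by Lagrange every subgroup order divides 36. Divisors: 1, 2, 3, 4, 6, 9, 12, 18, 36.
Subgroups by order — order 1: 1; order 2: 1; order 3: 4; order 4: 1; order 6: 4; order 9: 1; order 12: 4; order 18: 1; order 36: 1.
Total: 1 + 1 + 4 + 1 + 4 + 1 + 4 + 1 + 1 = 18.

18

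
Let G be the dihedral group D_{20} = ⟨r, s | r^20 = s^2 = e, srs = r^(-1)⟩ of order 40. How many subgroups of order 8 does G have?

|G| = 40 and 8 | 40, so subgroups of order 8 are possible by Lagrange.
The subgroups of order 8 are: {e, r^5, r^10, r^15, s, r^5s, r^10s, r^15s}; {e, r^5, r^10, r^15, rs, r^6s, r^11s, r^16s}; {e, r^5, r^10, r^15, r^2s, r^7s, r^12s, r^17s}; {e, r^5, r^10, r^15, r^3s, r^8s, r^13s, r^18s}; … (5 in all).
So G has 5 subgroups of order 8.

5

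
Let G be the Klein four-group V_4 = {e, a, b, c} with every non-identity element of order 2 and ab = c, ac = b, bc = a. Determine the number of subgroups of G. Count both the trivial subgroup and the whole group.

|G| = 4, so by Lagrange every subgroup order divides 4. Divisors: 1, 2, 4.
Subgroups by order — order 1: 1; order 2: 3; order 4: 1.
Total: 1 + 3 + 1 = 5.

5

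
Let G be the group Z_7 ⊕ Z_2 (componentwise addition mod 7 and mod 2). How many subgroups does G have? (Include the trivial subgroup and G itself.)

4

|G| = 14, so by Lagrange every subgroup order divides 14. Divisors: 1, 2, 7, 14.
Subgroups by order — order 1: 1; order 2: 1; order 7: 1; order 14: 1.
Total: 1 + 1 + 1 + 1 = 4.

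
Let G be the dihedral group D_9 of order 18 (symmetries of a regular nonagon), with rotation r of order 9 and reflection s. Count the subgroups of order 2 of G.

|G| = 18 and 2 | 18, so subgroups of order 2 are possible by Lagrange.
The subgroups of order 2 are: {e, r^2s}; {e, r^3s}; {e, r^4s}; {e, r^5s}; … (9 in all).
So G has 9 subgroups of order 2.

9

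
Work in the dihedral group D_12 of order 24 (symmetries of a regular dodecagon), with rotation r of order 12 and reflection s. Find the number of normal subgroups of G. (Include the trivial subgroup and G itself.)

9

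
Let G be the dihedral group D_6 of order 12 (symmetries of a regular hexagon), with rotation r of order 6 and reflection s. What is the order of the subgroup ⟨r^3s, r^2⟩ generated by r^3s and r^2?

6

|⟨r^3s⟩| = 2 and |⟨r^2⟩| = 3, so |H| is a multiple of lcm(2, 3) = 6 and divides |G| = 12.
Closing under the operation: H = {e, r^2, r^4, rs, r^3s, r^5s}, so |H| = 6.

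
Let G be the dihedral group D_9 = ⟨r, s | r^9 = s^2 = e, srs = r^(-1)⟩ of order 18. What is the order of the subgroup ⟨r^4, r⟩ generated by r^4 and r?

|⟨r^4⟩| = 9 and |⟨r⟩| = 9, so |H| is a multiple of lcm(9, 9) = 9 and divides |G| = 18.
Closing under the operation: H = {e, r, r^2, r^3, r^4, r^5, r^6, r^7, r^8}, so |H| = 9.

9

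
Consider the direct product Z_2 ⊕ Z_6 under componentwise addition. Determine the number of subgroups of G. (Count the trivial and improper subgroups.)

10

|G| = 12, so by Lagrange every subgroup order divides 12. Divisors: 1, 2, 3, 4, 6, 12.
Subgroups by order — order 1: 1; order 2: 3; order 3: 1; order 4: 1; order 6: 3; order 12: 1.
Total: 1 + 3 + 1 + 1 + 3 + 1 = 10.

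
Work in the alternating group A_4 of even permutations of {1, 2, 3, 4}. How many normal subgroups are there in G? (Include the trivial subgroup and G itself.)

G has 10 subgroups. Checking conjugation-invariance by order — order 1: 1/1 normal; order 2: 0/3 normal; order 3: 0/4 normal; order 4: 1/1 normal; order 12: 1/1 normal.
Total normal subgroups: 3.

3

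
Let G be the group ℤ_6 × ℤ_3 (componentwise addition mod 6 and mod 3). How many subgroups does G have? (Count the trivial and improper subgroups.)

12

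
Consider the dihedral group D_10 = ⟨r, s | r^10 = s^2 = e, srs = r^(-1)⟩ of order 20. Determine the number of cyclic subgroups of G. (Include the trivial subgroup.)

A cyclic subgroup of order d is generated by each of its φ(d) elements of order d, so the cyclic subgroups of order d number (#elements of order d)/φ(d).
Cyclic subgroups by order — order 1: 1; order 2: 11; order 5: 1; order 10: 1.
Total: 14.

14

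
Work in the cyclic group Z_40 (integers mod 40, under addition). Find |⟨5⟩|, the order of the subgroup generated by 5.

8

In Z_40, the order of an element a is n/gcd(a, n).
gcd(5, 40) = 5, so |⟨5⟩| = 40/5 = 8.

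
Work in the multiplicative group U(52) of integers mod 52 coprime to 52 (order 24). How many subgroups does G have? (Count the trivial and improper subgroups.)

16

|G| = 24, so by Lagrange every subgroup order divides 24. Divisors: 1, 2, 3, 4, 6, 8, 12, 24.
Subgroups by order — order 1: 1; order 2: 3; order 3: 1; order 4: 3; order 6: 3; order 8: 1; order 12: 3; order 24: 1.
Total: 1 + 3 + 1 + 3 + 3 + 1 + 3 + 1 = 16.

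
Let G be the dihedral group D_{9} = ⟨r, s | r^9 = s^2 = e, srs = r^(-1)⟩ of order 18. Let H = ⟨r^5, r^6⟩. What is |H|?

9

|⟨r^5⟩| = 9 and |⟨r^6⟩| = 3, so |H| is a multiple of lcm(9, 3) = 9 and divides |G| = 18.
Closing under the operation: H = {e, r, r^2, r^3, r^4, r^5, r^6, r^7, r^8}, so |H| = 9.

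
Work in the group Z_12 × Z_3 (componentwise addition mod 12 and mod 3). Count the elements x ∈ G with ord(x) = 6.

8

An element (a,b) has order lcm(ord(a), ord(b)); count pairs with lcm equal to 6.
Enumerating gives 8 such elements.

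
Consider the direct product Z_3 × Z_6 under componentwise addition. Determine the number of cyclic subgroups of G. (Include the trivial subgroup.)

10

A cyclic subgroup of order d is generated by each of its φ(d) elements of order d, so the cyclic subgroups of order d number (#elements of order d)/φ(d).
Cyclic subgroups by order — order 1: 1; order 2: 1; order 3: 4; order 6: 4.
Total: 10.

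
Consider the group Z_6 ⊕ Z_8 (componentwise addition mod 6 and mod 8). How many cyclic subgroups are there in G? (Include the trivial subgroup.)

Group the elements of G by the cyclic subgroup they generate; each cyclic subgroup of order d accounts for φ(d) elements.
Cyclic subgroups by order — order 1: 1; order 2: 3; order 3: 1; order 4: 2; order 6: 3; order 8: 2; order 12: 2; order 24: 2.
Total: 16.

16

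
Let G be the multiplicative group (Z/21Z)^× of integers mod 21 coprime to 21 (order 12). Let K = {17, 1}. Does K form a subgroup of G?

17 ∈ K but its inverse 5 ∉ K, so K is not a subgroup.

No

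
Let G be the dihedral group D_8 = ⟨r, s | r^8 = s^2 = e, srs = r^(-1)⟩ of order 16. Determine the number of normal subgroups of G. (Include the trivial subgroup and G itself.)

7

G has 19 subgroups. Checking conjugation-invariance by order — order 1: 1/1 normal; order 2: 1/9 normal; order 4: 1/5 normal; order 8: 3/3 normal; order 16: 1/1 normal.
Total normal subgroups: 7.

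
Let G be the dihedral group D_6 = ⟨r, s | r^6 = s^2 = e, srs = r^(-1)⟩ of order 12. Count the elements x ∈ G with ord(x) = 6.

2

The elements of order 6 are: r, r^5.
That's 2.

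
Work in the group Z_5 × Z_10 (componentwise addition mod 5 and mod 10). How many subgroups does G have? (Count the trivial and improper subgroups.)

|G| = 50, so by Lagrange every subgroup order divides 50. Divisors: 1, 2, 5, 10, 25, 50.
Subgroups by order — order 1: 1; order 2: 1; order 5: 6; order 10: 6; order 25: 1; order 50: 1.
Total: 1 + 1 + 6 + 6 + 1 + 1 = 16.

16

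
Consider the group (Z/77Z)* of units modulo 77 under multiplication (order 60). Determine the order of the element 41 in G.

Compute successive powers of 41 mod 77: 41, 64, 6, 15, 76, 36, 13, 71, …; 41^10 ≡ 1 (mod 77).
So |⟨41⟩| = 10.

10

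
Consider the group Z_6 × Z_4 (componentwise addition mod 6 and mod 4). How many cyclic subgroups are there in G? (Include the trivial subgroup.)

A cyclic subgroup of order d is generated by each of its φ(d) elements of order d, so the cyclic subgroups of order d number (#elements of order d)/φ(d).
Cyclic subgroups by order — order 1: 1; order 2: 3; order 3: 1; order 4: 2; order 6: 3; order 12: 2.
Total: 12.

12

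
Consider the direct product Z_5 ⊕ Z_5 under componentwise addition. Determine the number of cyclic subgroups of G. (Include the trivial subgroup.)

A cyclic subgroup of order d is generated by each of its φ(d) elements of order d, so the cyclic subgroups of order d number (#elements of order d)/φ(d).
Cyclic subgroups by order — order 1: 1; order 5: 6.
Total: 7.

7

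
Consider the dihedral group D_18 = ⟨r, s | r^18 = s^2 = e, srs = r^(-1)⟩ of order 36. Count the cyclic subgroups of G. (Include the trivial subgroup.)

24

A cyclic subgroup of order d is generated by each of its φ(d) elements of order d, so the cyclic subgroups of order d number (#elements of order d)/φ(d).
Cyclic subgroups by order — order 1: 1; order 2: 19; order 3: 1; order 6: 1; order 9: 1; order 18: 1.
Total: 24.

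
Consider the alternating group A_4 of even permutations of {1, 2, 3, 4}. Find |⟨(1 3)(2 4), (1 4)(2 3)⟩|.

|⟨(1 3)(2 4)⟩| = 2 and |⟨(1 4)(2 3)⟩| = 2, so |H| is a multiple of lcm(2, 2) = 2 and divides |G| = 12.
Closing under the operation: H = {e, (1 2)(3 4), (1 3)(2 4), (1 4)(2 3)}, so |H| = 4.

4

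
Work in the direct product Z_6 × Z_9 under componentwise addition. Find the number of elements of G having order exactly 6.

An element (a,b) has order lcm(ord(a), ord(b)); count pairs with lcm equal to 6.
Enumerating gives 8 such elements.

8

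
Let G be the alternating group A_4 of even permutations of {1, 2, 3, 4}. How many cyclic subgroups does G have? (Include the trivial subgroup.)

A cyclic subgroup of order d is generated by each of its φ(d) elements of order d, so the cyclic subgroups of order d number (#elements of order d)/φ(d).
Cyclic subgroups by order — order 1: 1; order 2: 3; order 3: 4.
Total: 8.

8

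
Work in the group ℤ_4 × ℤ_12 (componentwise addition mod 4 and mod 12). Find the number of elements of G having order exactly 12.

24

An element (a,b) has order lcm(ord(a), ord(b)); count pairs with lcm equal to 12.
Enumerating gives 24 such elements.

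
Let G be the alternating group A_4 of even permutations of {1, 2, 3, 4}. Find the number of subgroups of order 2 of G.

|G| = 12 and 2 | 12, so subgroups of order 2 are possible by Lagrange.
The subgroups of order 2 are: {e, (1 2)(3 4)}; {e, (1 3)(2 4)}; {e, (1 4)(2 3)}.
So G has 3 subgroups of order 2.

3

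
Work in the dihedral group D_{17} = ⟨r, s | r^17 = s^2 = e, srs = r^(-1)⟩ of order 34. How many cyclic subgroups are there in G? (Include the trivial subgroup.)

19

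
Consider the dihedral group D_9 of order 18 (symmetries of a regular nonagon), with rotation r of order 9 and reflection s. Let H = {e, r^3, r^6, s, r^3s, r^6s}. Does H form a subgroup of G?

Yes

|H| = 6 divides |G| = 18, consistent with Lagrange.
H contains the identity, every element's inverse is in H, and H is closed under ·: it is a subgroup.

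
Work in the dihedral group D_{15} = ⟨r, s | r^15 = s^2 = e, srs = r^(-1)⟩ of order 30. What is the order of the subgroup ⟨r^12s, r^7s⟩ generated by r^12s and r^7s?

|⟨r^12s⟩| = 2 and |⟨r^7s⟩| = 2, so |H| is a multiple of lcm(2, 2) = 2 and divides |G| = 30.
Closing under the operation: H = {e, r^5, r^10, r^2s, r^7s, r^12s}, so |H| = 6.

6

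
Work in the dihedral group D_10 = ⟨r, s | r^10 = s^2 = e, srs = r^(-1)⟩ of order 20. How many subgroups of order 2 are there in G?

11

|G| = 20 and 2 | 20, so subgroups of order 2 are possible by Lagrange.
The subgroups of order 2 are: {e, r^2s}; {e, r^3s}; {e, r^4s}; {e, r^5}; … (11 in all).
So G has 11 subgroups of order 2.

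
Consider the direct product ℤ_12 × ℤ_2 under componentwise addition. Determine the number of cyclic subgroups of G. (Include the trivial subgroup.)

Each element a generates a cyclic subgroup ⟨a⟩; distinct elements may generate the same one (a cyclic group of order d has φ(d) generators).
Cyclic subgroups by order — order 1: 1; order 2: 3; order 3: 1; order 4: 2; order 6: 3; order 12: 2.
Total: 12.

12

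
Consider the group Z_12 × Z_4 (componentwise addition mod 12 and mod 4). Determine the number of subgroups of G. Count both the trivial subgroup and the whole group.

|G| = 48, so by Lagrange every subgroup order divides 48. Divisors: 1, 2, 3, 4, 6, 8, 12, 16, 24, 48.
Subgroups by order — order 1: 1; order 2: 3; order 3: 1; order 4: 7; order 6: 3; order 8: 3; order 12: 7; order 16: 1; order 24: 3; order 48: 1.
Total: 1 + 3 + 1 + 7 + 3 + 3 + 7 + 1 + 3 + 1 = 30.

30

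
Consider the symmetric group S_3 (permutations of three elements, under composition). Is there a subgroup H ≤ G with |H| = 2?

Yes

2 | 6. A subgroup of order 2 is {e, (1 2)}.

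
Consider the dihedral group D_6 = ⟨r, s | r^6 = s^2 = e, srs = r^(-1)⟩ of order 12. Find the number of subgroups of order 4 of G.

3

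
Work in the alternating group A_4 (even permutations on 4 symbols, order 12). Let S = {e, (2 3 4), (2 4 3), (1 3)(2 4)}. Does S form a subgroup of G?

No

Closure fails: (2 4 3) ∘ (1 3)(2 4) = (1 2 3) ∉ S. So S is not a subgroup.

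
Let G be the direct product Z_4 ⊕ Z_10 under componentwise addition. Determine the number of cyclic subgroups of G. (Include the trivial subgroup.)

12

Group the elements of G by the cyclic subgroup they generate; each cyclic subgroup of order d accounts for φ(d) elements.
Cyclic subgroups by order — order 1: 1; order 2: 3; order 4: 2; order 5: 1; order 10: 3; order 20: 2.
Total: 12.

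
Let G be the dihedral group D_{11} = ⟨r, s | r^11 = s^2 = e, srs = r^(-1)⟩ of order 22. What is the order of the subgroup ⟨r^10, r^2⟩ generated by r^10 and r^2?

|⟨r^10⟩| = 11 and |⟨r^2⟩| = 11, so |H| is a multiple of lcm(11, 11) = 11 and divides |G| = 22.
Closing under the operation: H = {e, r, r^2, r^3, r^4, r^5, r^6, r^7, r^8, r^9, r^10}, so |H| = 11.

11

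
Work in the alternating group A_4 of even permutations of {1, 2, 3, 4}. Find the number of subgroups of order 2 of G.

3

|G| = 12 and 2 | 12, so subgroups of order 2 are possible by Lagrange.
The subgroups of order 2 are: {e, (1 2)(3 4)}; {e, (1 3)(2 4)}; {e, (1 4)(2 3)}.
So G has 3 subgroups of order 2.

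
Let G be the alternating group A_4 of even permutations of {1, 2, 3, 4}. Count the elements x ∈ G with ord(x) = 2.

The elements of order 2 are: (1 2)(3 4), (1 3)(2 4), (1 4)(2 3).
That's 3.

3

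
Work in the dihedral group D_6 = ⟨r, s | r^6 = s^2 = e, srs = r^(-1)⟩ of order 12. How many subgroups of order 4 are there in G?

|G| = 12 and 4 | 12, so subgroups of order 4 are possible by Lagrange.
The subgroups of order 4 are: {e, r^3, r^2s, r^5s}; {e, r^3, s, r^3s}; {e, r^3, rs, r^4s}.
So G has 3 subgroups of order 4.

3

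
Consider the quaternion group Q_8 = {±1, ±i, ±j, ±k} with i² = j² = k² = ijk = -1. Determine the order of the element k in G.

Computing powers of k: the smallest k with (k)^k = e is k = 4.

4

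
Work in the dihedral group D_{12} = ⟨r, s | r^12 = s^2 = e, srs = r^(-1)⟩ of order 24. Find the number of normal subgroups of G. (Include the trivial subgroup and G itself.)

G has 34 subgroups. Checking conjugation-invariance by order — order 1: 1/1 normal; order 2: 1/13 normal; order 3: 1/1 normal; order 4: 1/7 normal; order 6: 1/5 normal; order 8: 0/3 normal; order 12: 3/3 normal; order 24: 1/1 normal.
Total normal subgroups: 9.

9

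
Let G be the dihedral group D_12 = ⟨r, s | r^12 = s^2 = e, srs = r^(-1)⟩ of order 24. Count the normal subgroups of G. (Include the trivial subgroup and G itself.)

9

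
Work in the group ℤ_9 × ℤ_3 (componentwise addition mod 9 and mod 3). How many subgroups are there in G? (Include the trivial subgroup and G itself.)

|G| = 27, so by Lagrange every subgroup order divides 27. Divisors: 1, 3, 9, 27.
Subgroups by order — order 1: 1; order 3: 4; order 9: 4; order 27: 1.
Total: 1 + 4 + 4 + 1 = 10.

10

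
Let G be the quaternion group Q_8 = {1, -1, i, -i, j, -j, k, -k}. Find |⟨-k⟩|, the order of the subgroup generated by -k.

Computing powers of -k: the smallest k with (-k)^k = e is k = 4.

4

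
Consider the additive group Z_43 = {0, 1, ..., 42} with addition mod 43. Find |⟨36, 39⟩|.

43

|⟨36⟩| = 43 and |⟨39⟩| = 43, so |H| is a multiple of lcm(43, 43) = 43 and divides |G| = 43.
Closing {36, 39} under the group operation gives all of G, so |H| = 43.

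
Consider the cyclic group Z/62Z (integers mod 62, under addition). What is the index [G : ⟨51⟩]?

1

|⟨51⟩| = 62 and |G| = 62.
By Lagrange, [G : H] = |G|/|H| = 62/62 = 1.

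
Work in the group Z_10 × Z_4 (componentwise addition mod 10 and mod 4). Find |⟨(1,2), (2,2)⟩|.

20

|⟨(1,2)⟩| = 10 and |⟨(2,2)⟩| = 10, so |H| is a multiple of lcm(10, 10) = 10 and divides |G| = 40.
Closing under the operation: H = {(0,0), (0,2), (1,0), (1,2), (2,0), (2,2), (3,0), (3,2), (4,0), (4,2), (5,0), (5,2), (6,0), (6,2), (7,0), (7,2), (8,0), (8,2), (9,0), (9,2)}, so |H| = 20.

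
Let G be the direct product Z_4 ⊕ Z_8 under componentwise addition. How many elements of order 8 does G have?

16

An element (a,b) has order lcm(ord(a), ord(b)); count pairs with lcm equal to 8.
Enumerating gives 16 such elements.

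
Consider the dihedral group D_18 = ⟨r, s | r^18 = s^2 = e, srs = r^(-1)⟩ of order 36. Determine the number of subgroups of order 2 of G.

19

|G| = 36 and 2 | 36, so subgroups of order 2 are possible by Lagrange.
The subgroups of order 2 are: {e, r^10s}; {e, r^11s}; {e, r^12s}; {e, r^13s}; … (19 in all).
So G has 19 subgroups of order 2.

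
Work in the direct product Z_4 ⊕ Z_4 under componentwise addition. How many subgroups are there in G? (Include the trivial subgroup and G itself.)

|G| = 16, so by Lagrange every subgroup order divides 16. Divisors: 1, 2, 4, 8, 16.
Subgroups by order — order 1: 1; order 2: 3; order 4: 7; order 8: 3; order 16: 1.
Total: 1 + 3 + 7 + 3 + 1 = 15.

15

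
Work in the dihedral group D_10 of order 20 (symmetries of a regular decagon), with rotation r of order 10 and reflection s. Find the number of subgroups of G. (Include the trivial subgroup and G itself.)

22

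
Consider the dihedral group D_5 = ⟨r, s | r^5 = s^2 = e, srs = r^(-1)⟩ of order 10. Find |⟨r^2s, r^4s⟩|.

10

|⟨r^2s⟩| = 2 and |⟨r^4s⟩| = 2, so |H| is a multiple of lcm(2, 2) = 2 and divides |G| = 10.
Closing {r^2s, r^4s} under the group operation gives all of G, so |H| = 10.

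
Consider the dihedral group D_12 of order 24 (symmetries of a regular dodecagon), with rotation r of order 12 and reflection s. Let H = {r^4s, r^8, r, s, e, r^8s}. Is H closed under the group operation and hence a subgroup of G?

No

r ∈ H but its inverse r^11 ∉ H, so H is not a subgroup.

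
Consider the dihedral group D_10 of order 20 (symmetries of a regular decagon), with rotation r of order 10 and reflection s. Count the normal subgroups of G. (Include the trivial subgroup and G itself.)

G has 22 subgroups. Checking conjugation-invariance by order — order 1: 1/1 normal; order 2: 1/11 normal; order 4: 0/5 normal; order 5: 1/1 normal; order 10: 3/3 normal; order 20: 1/1 normal.
Total normal subgroups: 7.

7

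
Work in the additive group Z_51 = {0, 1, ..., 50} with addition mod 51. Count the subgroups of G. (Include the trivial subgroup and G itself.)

Subgroups of the cyclic group Z_51 correspond bijectively to divisors of 51.
Divisors of 51: 1, 3, 17, 51.
So Z_51 has 4 subgroups.

4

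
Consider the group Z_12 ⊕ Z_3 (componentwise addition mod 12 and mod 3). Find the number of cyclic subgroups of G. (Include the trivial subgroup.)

Group the elements of G by the cyclic subgroup they generate; each cyclic subgroup of order d accounts for φ(d) elements.
Cyclic subgroups by order — order 1: 1; order 2: 1; order 3: 4; order 4: 1; order 6: 4; order 12: 4.
Total: 15.

15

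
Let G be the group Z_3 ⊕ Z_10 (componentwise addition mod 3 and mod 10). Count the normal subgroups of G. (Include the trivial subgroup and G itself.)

G is abelian, so every subgroup is normal.
G has 8 subgroups in total, hence 8 normal subgroups.

8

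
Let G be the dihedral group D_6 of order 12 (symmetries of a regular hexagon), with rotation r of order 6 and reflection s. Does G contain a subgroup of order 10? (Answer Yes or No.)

No

10 does not divide |G| = 12, so by Lagrange no subgroup of order 10 exists.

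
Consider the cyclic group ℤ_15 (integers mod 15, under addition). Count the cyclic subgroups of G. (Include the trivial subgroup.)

Group the elements of G by the cyclic subgroup they generate; each cyclic subgroup of order d accounts for φ(d) elements.
Cyclic subgroups by order — order 1: 1; order 3: 1; order 5: 1; order 15: 1.
Total: 4.

4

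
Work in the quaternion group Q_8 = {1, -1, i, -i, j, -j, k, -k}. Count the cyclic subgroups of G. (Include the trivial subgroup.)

5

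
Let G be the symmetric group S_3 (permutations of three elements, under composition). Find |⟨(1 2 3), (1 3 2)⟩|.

|⟨(1 2 3)⟩| = 3 and |⟨(1 3 2)⟩| = 3, so |H| is a multiple of lcm(3, 3) = 3 and divides |G| = 6.
Closing under the operation: H = {e, (1 2 3), (1 3 2)}, so |H| = 3.

3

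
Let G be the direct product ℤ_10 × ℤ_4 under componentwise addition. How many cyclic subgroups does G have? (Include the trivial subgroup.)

12

Each element a generates a cyclic subgroup ⟨a⟩; distinct elements may generate the same one (a cyclic group of order d has φ(d) generators).
Cyclic subgroups by order — order 1: 1; order 2: 3; order 4: 2; order 5: 1; order 10: 3; order 20: 2.
Total: 12.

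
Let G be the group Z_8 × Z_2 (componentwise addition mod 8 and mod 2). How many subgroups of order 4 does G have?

3

|G| = 16 and 4 | 16, so subgroups of order 4 are possible by Lagrange.
The subgroups of order 4 are: {(0,0), (0,1), (4,0), (4,1)}; {(0,0), (2,0), (4,0), (6,0)}; {(0,0), (2,1), (4,0), (6,1)}.
So G has 3 subgroups of order 4.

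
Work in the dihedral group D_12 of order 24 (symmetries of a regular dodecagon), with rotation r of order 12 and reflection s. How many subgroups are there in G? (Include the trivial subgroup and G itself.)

34

|G| = 24, so by Lagrange every subgroup order divides 24. Divisors: 1, 2, 3, 4, 6, 8, 12, 24.
Subgroups by order — order 1: 1; order 2: 13; order 3: 1; order 4: 7; order 6: 5; order 8: 3; order 12: 3; order 24: 1.
Total: 1 + 13 + 1 + 7 + 5 + 3 + 3 + 1 = 34.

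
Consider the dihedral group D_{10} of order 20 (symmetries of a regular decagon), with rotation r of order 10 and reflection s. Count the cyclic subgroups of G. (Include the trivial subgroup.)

Each element a generates a cyclic subgroup ⟨a⟩; distinct elements may generate the same one (a cyclic group of order d has φ(d) generators).
Cyclic subgroups by order — order 1: 1; order 2: 11; order 5: 1; order 10: 1.
Total: 14.

14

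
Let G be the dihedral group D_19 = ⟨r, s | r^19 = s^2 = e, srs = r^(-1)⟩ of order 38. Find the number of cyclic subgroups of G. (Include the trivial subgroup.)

21

Each element a generates a cyclic subgroup ⟨a⟩; distinct elements may generate the same one (a cyclic group of order d has φ(d) generators).
Cyclic subgroups by order — order 1: 1; order 2: 19; order 19: 1.
Total: 21.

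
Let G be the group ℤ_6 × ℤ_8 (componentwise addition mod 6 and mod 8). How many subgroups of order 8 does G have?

|G| = 48 and 8 | 48, so subgroups of order 8 are possible by Lagrange.
The subgroups of order 8 are: {(0,0), (0,1), (0,2), (0,3), (0,4), (0,5), (0,6), (0,7)}; {(0,0), (0,2), (0,4), (0,6), (3,0), (3,2), (3,4), (3,6)}; {(0,0), (0,2), (0,4), (0,6), (3,1), (3,3), (3,5), (3,7)}.
So G has 3 subgroups of order 8.

3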